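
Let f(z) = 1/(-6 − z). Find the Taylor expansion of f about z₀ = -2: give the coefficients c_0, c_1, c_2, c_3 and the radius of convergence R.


Let w = z − z₀, so z = z₀ + w.
Then -6 − z = -6 − (z₀ + w) = (-6 − z₀) − w = -4 − w.
f(z) = 1/(-4 − w) = (1/(-4)) · 1/(1 − w/(-4)) = Σ_{n≥0} w^n / (-4)^(n+1).
So c_n = 1/(-4)^(n+1):
  c_0 = 1/(-4)^1 = -1/4.
  c_1 = 1/(-4)^2 = 1/16.
  c_2 = 1/(-4)^3 = -1/64.
  c_3 = 1/(-4)^4 = 1/256.
The series is valid for |w/d| < 1, i.e. |z − z₀| < |d|.
Radius of convergence: R = |-6 − z₀| = |-4| = 4 (distance from z₀ to the singularity z = -6).

c_0 = -1/4, c_1 = 1/16, c_2 = -1/64, c_3 = 1/256; R = 4.


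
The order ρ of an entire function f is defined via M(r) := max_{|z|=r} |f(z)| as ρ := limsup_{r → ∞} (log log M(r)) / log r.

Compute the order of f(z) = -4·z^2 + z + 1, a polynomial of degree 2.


|f(z)| ≤ Σ|c_k|·r^k = O(r^2) as r → ∞. Polynomial growth is O(e^{r^ε}) for every ε > 0 (since r^2/e^{r^ε} → 0), so ρ ≤ ε for all ε > 0, i.e. ρ = 0. Every nonconstant polynomial has order 0.
Therefore ρ = 0.

Order ρ = 0.


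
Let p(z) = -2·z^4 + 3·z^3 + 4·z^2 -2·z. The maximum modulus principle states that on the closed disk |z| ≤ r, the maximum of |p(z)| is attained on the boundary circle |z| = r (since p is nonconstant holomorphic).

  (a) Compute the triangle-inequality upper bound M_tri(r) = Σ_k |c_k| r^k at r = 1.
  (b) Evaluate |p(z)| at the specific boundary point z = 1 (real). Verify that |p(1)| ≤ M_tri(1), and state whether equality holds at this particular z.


Coefficients: c_0 = 0, c_1 = -2, c_2 = 4, c_3 = 3, c_4 = -2. Radius r = 1.
Part (a). Triangle bound: M_tri(r) = Σ_k |c_k| r^k
  = |0|·1^0 + |-2|·1^1 + |4|·1^2 + |3|·1^3 + |-2|·1^4
  = 0 + 2 + 4 + 3 + 2 = 11.
This bounds M(r) := max_{|z|=r} |p(z)| from above; equality holds iff all terms c_k z^k can be made to align in phase at a single z on |z|=r.
Part (b). At z = 1 (real, on the circle |z| = r):
  p(1) = (0)·1^0 + (-2)·1^1 + (4)·1^2 + (3)·1^3 + (-2)·1^4 = 3.
  |p(1)| = 3.
Check: |p(1)| = 3 ≤ 11 = M_tri(1). ✓ Equality does not hold at z = 1 (the coefficients have mixed signs, so the terms do not all align in phase there).

M_tri(1) = 11; |p(1)| = 3; equality at z=1: no.


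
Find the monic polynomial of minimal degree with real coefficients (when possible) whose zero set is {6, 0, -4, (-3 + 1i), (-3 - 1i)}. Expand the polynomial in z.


The polynomial is p(z) = ∏_{α ∈ S} (z − α), where S = {6, 0, -4, (-3 + 1i), (-3 - 1i)}.
Expanding the product yields: p(z) = z^5 + 4·z^4 -26·z^3 -164·z^2 -240·z.
Note conjugate pairs combine to real quadratics: (z − (-3+1i))(z − (-3−1i)) = z² + 6z + 10.
The resulting polynomial has degree 5 and real coefficients as required.

p(z) = z^5 + 4·z^4 -26·z^3 -164·z^2 -240·z.


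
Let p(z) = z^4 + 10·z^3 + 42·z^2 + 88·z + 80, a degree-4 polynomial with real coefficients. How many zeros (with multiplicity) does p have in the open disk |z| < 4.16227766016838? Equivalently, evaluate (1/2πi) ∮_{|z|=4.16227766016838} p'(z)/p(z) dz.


The zeros of p are: (-2 + 2i), (-2 - 2i), (-3 + 1i), (-3 - 1i).
Their magnitudes are: 2.828, 2.828, 3.162, 3.162.
Zeros with |z| < R = 4.16227766016838: (-2 + 2i), (-2 - 2i), (-3 + 1i), (-3 - 1i).
Count = 4.
By the argument principle, (1/2πi) ∮_{|z|=R} p'(z)/p(z) dz equals exactly this count.

Number of zeros inside |z| < 4.16227766016838: 4.


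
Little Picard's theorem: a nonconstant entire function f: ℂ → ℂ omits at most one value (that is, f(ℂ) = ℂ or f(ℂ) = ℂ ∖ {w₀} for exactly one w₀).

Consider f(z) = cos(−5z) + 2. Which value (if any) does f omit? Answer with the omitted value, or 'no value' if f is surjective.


Little Picard bounds the complement of f(ℂ) to at most one point.
cos is entire and surjective onto ℂ: for every w ∈ ℂ, cos(ζ) = w has a solution ζ ∈ ℂ (e.g., via the complex inverse arccos). With ζ = −5z this gives z = ζ/(-5). Then 1·cos(−5z) takes every value in 1·ℂ = ℂ, and adding 2 is a bijection of ℂ. So f is surjective and omits no value. (Note: only on the real line is cos bounded by [−1, 1].)

Omitted value: no value.


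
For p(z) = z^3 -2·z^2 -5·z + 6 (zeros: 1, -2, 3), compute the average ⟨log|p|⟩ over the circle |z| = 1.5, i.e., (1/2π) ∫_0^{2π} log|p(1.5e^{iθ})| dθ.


Zeros: -2, 1, 3; r = 1.5.
Inside |z| < r: 1. Outside (|z| ≥ r): -2, 3.
p(0) = 6, so log|p(0)| = log(6) = 1.7918.
Apply Jensen: I(r) = log|p(0)| + Σ_k log(r/|z_k|), summed over zeros inside |z| < r.
  log(r/|z_k|) for z_k = 1: log(1.5/1) = 0.4055
  Outside zeros (-2, 3) contribute nothing to the Jensen sum.
Sum over inside zeros: 0.4055.
I(r) = log|p(0)| + (inside sum) = 1.7918 + 0.4055 = 2.1972.
Note: since some zeros are outside |z| ≤ r, the simplified n·log(r) form does NOT apply — only the inside zeros contribute.

I(r) ≈ 2.1972.


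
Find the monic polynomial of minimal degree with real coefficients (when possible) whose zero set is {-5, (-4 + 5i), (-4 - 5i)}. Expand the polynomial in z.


The polynomial is p(z) = ∏_{α ∈ S} (z − α), where S = {-5, (-4 + 5i), (-4 - 5i)}.
Expanding the product yields: p(z) = z^3 + 13·z^2 + 81·z + 205.
Note conjugate pairs combine to real quadratics: (z − (-4+5i))(z − (-4−5i)) = z² + 8z + 41.
The resulting polynomial has degree 3 and real coefficients as required.

p(z) = z^3 + 13·z^2 + 81·z + 205.


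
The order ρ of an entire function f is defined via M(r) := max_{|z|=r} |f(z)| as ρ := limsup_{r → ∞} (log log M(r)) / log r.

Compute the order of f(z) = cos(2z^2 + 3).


Write cos(w) = (e^{iw} ± e^{−iw})/(2 or 2i), so |cos(w)| ≤ e^{|w|}. With w = 2z^2 + 3, |w| ≤ 2r^2 + 3 on |z|=r, giving M(r) ≤ e^{2r^2 + 3} and ρ ≤ 2. For the lower bound, choose z on |z|=r with 2z^2 purely imaginary of modulus 2r^2; then |cos(2z^2 + 3)| grows like e^{2r^2}/2, so ρ ≥ 2. Hence ρ = 2.
Therefore ρ = 2.

Order ρ = 2.


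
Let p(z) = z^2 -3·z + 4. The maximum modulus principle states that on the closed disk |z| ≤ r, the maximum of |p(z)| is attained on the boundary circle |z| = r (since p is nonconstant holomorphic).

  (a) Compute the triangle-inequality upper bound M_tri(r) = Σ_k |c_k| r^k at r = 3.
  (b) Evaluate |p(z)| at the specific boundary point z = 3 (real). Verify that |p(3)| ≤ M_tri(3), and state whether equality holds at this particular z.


Coefficients: c_0 = 4, c_1 = -3, c_2 = 1. Radius r = 3.
Part (a). Triangle bound: M_tri(r) = Σ_k |c_k| r^k
  = |4|·3^0 + |-3|·3^1 + |1|·3^2
  = 4 + 9 + 9 = 22.
This bounds M(r) := max_{|z|=r} |p(z)| from above; equality holds iff all terms c_k z^k can be made to align in phase at a single z on |z|=r.
Part (b). At z = 3 (real, on the circle |z| = r):
  p(3) = (4)·3^0 + (-3)·3^1 + (1)·3^2 = 4.
  |p(3)| = 4.
Check: |p(3)| = 4 ≤ 22 = M_tri(3). ✓ Equality does not hold at z = 3 (the coefficients have mixed signs, so the terms do not all align in phase there).

M_tri(3) = 22; |p(3)| = 4; equality at z=3: no.


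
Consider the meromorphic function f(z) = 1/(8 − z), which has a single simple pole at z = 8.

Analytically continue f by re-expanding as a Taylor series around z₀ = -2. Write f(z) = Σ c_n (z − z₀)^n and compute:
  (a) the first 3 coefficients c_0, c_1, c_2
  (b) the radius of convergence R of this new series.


Let w = z − z₀, so z = z₀ + w.
Then 8 − z = 8 − (z₀ + w) = (8 − z₀) − w = 10 − w.
f(z) = 1/(10 − w) = (1/(10)) · 1/(1 − w/(10)) = Σ_{n≥0} w^n / (10)^(n+1).
So c_n = 1/(10)^(n+1):
  c_0 = 1/(10)^1 = 1/10.
  c_1 = 1/(10)^2 = 1/100.
  c_2 = 1/(10)^3 = 1/1000.
The series is valid for |w/d| < 1, i.e. |z − z₀| < |d|.
Radius of convergence: R = |8 − z₀| = |10| = 10 (distance from z₀ to the singularity z = 8).

c_0 = 1/10, c_1 = 1/100, c_2 = 1/1000; R = 10.


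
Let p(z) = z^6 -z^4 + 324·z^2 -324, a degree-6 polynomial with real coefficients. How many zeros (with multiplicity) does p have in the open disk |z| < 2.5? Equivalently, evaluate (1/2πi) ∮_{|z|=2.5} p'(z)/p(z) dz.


The zeros of p are: -1, (3 + 3i), (3 - 3i), (-3 + 3i), (-3 - 3i), 1.
Their magnitudes are: 1, 4.243, 4.243, 4.243, 4.243, 1.
Zeros with |z| < R = 2.5: -1, 1.
Count = 2.
By the argument principle, (1/2πi) ∮_{|z|=R} p'(z)/p(z) dz equals exactly this count.

Number of zeros inside |z| < 2.5: 2.


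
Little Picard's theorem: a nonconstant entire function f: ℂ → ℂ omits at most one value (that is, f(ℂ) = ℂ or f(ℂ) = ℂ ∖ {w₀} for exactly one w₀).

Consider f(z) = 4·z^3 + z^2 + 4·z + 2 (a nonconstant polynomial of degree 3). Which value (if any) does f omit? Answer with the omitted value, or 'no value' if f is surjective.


Little Picard bounds the complement of f(ℂ) to at most one point.
For every w ∈ ℂ, the equation p(z) − w = 0 is a nonconstant polynomial in z and hence has at least one root by the fundamental theorem of algebra. So p is surjective onto ℂ, omitting no value.

Omitted value: no value.


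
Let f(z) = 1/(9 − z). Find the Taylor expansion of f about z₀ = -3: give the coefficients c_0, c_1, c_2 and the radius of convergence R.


Let w = z − z₀, so z = z₀ + w.
Then 9 − z = 9 − (z₀ + w) = (9 − z₀) − w = 12 − w.
f(z) = 1/(12 − w) = (1/(12)) · 1/(1 − w/(12)) = Σ_{n≥0} w^n / (12)^(n+1).
So c_n = 1/(12)^(n+1):
  c_0 = 1/(12)^1 = 1/12.
  c_1 = 1/(12)^2 = 1/144.
  c_2 = 1/(12)^3 = 1/1728.
The series is valid for |w/d| < 1, i.e. |z − z₀| < |d|.
Radius of convergence: R = |9 − z₀| = |12| = 12 (distance from z₀ to the singularity z = 9).

c_0 = 1/12, c_1 = 1/144, c_2 = 1/1728; R = 12.


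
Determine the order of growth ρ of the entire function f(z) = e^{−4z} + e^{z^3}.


Each summand is entire of order 1 and 3 respectively (as in the single-exponential case). The order of a sum is at most the max of the orders, so ρ ≤ 3. For the lower bound: on |z|=r choose arg z so that 1z^3 is real positive; then |e^{1z^3}| = e^{1r^3} while |e^{-4z}| ≤ e^{4r^1} = o(e^{1r^3}). So |f| ≥ e^{1r^3}(1 − o(1)) and ρ ≥ 3. Hence ρ = max(1, 3) = 3.
Therefore ρ = 3.

Order ρ = 3.


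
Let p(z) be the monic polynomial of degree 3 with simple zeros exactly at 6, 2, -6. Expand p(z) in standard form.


The polynomial is p(z) = ∏_{α ∈ S} (z − α), where S = {6, 2, -6}.
Expanding the product yields: p(z) = z^3 -2·z^2 -36·z + 72.
The resulting polynomial has degree 3 and real coefficients as required.

p(z) = z^3 -2·z^2 -36·z + 72.


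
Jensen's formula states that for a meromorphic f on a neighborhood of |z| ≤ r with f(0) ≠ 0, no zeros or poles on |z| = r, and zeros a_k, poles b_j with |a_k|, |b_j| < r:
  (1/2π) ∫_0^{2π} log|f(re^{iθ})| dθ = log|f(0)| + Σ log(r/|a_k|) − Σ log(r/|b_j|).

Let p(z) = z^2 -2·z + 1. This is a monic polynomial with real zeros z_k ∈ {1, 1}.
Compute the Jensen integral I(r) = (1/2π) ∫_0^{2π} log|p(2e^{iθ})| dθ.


Zeros: 1, 1; r = 2.
Inside |z| < r: 1, 1. Outside (|z| ≥ r): ∅.
p(0) = 1, so log|p(0)| = log(1) = 0.0000.
Apply Jensen: I(r) = log|p(0)| + Σ_k log(r/|z_k|), summed over zeros inside |z| < r.
  log(r/|z_k|) for z_k = 1: log(2/1) = 0.6931
  log(r/|z_k|) for z_k = 1: log(2/1) = 0.6931
Sum over inside zeros: 1.3863.
I(r) = log|p(0)| + (inside sum) = 0.0000 + 1.3863 = 1.3863.
Closed form (all zeros inside, monic): I(r) = n·log(r) = 2·log(2) = 1.3863. ✓

I(r) ≈ 1.3863.


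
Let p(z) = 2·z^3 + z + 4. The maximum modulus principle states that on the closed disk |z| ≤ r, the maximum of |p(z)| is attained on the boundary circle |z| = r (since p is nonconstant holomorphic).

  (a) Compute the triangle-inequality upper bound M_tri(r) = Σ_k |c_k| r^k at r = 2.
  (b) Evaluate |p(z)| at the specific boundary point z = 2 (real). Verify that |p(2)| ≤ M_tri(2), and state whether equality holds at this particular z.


Coefficients: c_0 = 4, c_1 = 1, c_2 = 0, c_3 = 2. Radius r = 2.
Part (a). Triangle bound: M_tri(r) = Σ_k |c_k| r^k
  = |4|·2^0 + |1|·2^1 + |0|·2^2 + |2|·2^3
  = 4 + 2 + 0 + 16 = 22.
This bounds M(r) := max_{|z|=r} |p(z)| from above; equality holds iff all terms c_k z^k can be made to align in phase at a single z on |z|=r.
Part (b). At z = 2 (real, on the circle |z| = r):
  p(2) = (4)·2^0 + (1)·2^1 + (0)·2^2 + (2)·2^3 = 22.
  |p(2)| = 22.
Since all nonzero coefficients share the same sign, |p(2)| = 22 = M_tri(2); the triangle bound is attained at z = 2, so in fact M(r) = 22.

M_tri(2) = 22; |p(2)| = 22; equality at z=2: yes.


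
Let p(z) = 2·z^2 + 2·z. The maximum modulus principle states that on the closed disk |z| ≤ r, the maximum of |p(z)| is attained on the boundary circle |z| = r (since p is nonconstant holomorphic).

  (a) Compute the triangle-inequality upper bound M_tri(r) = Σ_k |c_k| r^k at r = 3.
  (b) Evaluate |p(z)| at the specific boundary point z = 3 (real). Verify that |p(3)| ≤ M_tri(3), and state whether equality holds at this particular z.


Coefficients: c_0 = 0, c_1 = 2, c_2 = 2. Radius r = 3.
Part (a). Triangle bound: M_tri(r) = Σ_k |c_k| r^k
  = |0|·3^0 + |2|·3^1 + |2|·3^2
  = 0 + 6 + 18 = 24.
This bounds M(r) := max_{|z|=r} |p(z)| from above; equality holds iff all terms c_k z^k can be made to align in phase at a single z on |z|=r.
Part (b). At z = 3 (real, on the circle |z| = r):
  p(3) = (0)·3^0 + (2)·3^1 + (2)·3^2 = 24.
  |p(3)| = 24.
Since all nonzero coefficients share the same sign, |p(3)| = 24 = M_tri(3); the triangle bound is attained at z = 3, so in fact M(r) = 24.

M_tri(3) = 24; |p(3)| = 24; equality at z=3: yes.


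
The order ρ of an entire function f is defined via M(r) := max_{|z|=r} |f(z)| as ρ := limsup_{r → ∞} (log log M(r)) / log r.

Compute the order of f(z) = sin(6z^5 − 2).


Write sin(w) = (e^{iw} ± e^{−iw})/(2 or 2i), so |sin(w)| ≤ e^{|w|}. With w = 6z^5 − 2, |w| ≤ 6r^5 + 2 on |z|=r, giving M(r) ≤ e^{6r^5 + 2} and ρ ≤ 5. For the lower bound, choose z on |z|=r with 6z^5 purely imaginary of modulus 6r^5; then |sin(6z^5 − 2)| grows like e^{6r^5}/2, so ρ ≥ 5. Hence ρ = 5.
Therefore ρ = 5.

Order ρ = 5.


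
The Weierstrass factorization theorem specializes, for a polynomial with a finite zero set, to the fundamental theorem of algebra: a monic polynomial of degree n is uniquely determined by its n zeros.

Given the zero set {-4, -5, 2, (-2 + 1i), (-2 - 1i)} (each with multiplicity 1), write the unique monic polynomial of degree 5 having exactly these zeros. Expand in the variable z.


The polynomial is p(z) = ∏_{α ∈ S} (z − α), where S = {-4, -5, 2, (-2 + 1i), (-2 - 1i)}.
Expanding the product yields: p(z) = z^5 + 11·z^4 + 35·z^3 + 3·z^2 -150·z -200.
Note conjugate pairs combine to real quadratics: (z − (-2+1i))(z − (-2−1i)) = z² + 4z + 5.
The resulting polynomial has degree 5 and real coefficients as required.

p(z) = z^5 + 11·z^4 + 35·z^3 + 3·z^2 -150·z -200.


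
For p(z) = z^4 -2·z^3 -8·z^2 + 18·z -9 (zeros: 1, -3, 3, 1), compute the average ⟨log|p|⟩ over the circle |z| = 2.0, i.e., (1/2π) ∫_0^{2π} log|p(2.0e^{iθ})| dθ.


Zeros: -3, 1, 1, 3; r = 2.0.
Inside |z| < r: 1, 1. Outside (|z| ≥ r): -3, 3.
p(0) = -9, so log|p(0)| = log(9) = 2.1972.
Apply Jensen: I(r) = log|p(0)| + Σ_k log(r/|z_k|), summed over zeros inside |z| < r.
  log(r/|z_k|) for z_k = 1: log(2.0/1) = 0.6931
  log(r/|z_k|) for z_k = 1: log(2.0/1) = 0.6931
  Outside zeros (-3, 3) contribute nothing to the Jensen sum.
Sum over inside zeros: 1.3863.
I(r) = log|p(0)| + (inside sum) = 2.1972 + 1.3863 = 3.5835.
Note: since some zeros are outside |z| ≤ r, the simplified n·log(r) form does NOT apply — only the inside zeros contribute.

I(r) ≈ 3.5835.


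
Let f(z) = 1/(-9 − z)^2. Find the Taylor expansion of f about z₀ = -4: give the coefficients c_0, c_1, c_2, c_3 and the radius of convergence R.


Let w = z − z₀, so z = z₀ + w.
Then -9 − z = -9 − (z₀ + w) = (-9 − z₀) − w = -5 − w.
f(z) = 1/(-5 − w)^2 = (1/(-5)^2) · (1 − w/(-5))^{−2}.
By the binomial series (1−u)^{−2} = Σ_{n≥0} C(n+1, 1) u^n for |u|<1, with u = w/(-5):
  c_n = C(n+1, 1) / (-5)^(n+2).
  c_0 = 1/(-5)^2 = 1/25.
  c_1 = 2/(-5)^3 = -2/125.
  c_2 = 3/(-5)^4 = 3/625.
  c_3 = 4/(-5)^5 = -4/3125.
The series is valid for |w/d| < 1, i.e. |z − z₀| < |d|.
Radius of convergence: R = |-9 − z₀| = |-5| = 5 (distance from z₀ to the singularity z = -9).

c_0 = 1/25, c_1 = -2/125, c_2 = 3/625, c_3 = -4/3125; R = 5.


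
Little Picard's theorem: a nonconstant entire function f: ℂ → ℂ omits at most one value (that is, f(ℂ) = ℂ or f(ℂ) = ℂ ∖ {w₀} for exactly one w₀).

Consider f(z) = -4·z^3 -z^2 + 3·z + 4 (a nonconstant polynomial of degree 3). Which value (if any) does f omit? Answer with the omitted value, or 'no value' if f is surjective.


Little Picard bounds the complement of f(ℂ) to at most one point.
For every w ∈ ℂ, the equation p(z) − w = 0 is a nonconstant polynomial in z and hence has at least one root by the fundamental theorem of algebra. So p is surjective onto ℂ, omitting no value.

Omitted value: no value.


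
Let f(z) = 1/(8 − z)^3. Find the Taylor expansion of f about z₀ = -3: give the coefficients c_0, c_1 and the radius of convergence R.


Let w = z − z₀, so z = z₀ + w.
Then 8 − z = 8 − (z₀ + w) = (8 − z₀) − w = 11 − w.
f(z) = 1/(11 − w)^3 = (1/(11)^3) · (1 − w/(11))^{−3}.
By the binomial series (1−u)^{−3} = Σ_{n≥0} C(n+2, 2) u^n for |u|<1, with u = w/(11):
  c_n = C(n+2, 2) / (11)^(n+3).
  c_0 = 1/(11)^3 = 1/1331.
  c_1 = 3/(11)^4 = 3/14641.
The series is valid for |w/d| < 1, i.e. |z − z₀| < |d|.
Radius of convergence: R = |8 − z₀| = |11| = 11 (distance from z₀ to the singularity z = 8).

c_0 = 1/1331, c_1 = 3/14641; R = 11.


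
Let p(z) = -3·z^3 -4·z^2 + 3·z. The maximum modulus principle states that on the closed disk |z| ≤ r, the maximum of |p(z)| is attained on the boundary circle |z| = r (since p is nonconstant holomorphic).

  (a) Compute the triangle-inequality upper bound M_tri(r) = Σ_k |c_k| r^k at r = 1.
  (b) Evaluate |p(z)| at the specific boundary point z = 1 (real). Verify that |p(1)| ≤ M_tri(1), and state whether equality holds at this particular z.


Coefficients: c_0 = 0, c_1 = 3, c_2 = -4, c_3 = -3. Radius r = 1.
Part (a). Triangle bound: M_tri(r) = Σ_k |c_k| r^k
  = |0|·1^0 + |3|·1^1 + |-4|·1^2 + |-3|·1^3
  = 0 + 3 + 4 + 3 = 10.
This bounds M(r) := max_{|z|=r} |p(z)| from above; equality holds iff all terms c_k z^k can be made to align in phase at a single z on |z|=r.
Part (b). At z = 1 (real, on the circle |z| = r):
  p(1) = (0)·1^0 + (3)·1^1 + (-4)·1^2 + (-3)·1^3 = -4.
  |p(1)| = 4.
Check: |p(1)| = 4 ≤ 10 = M_tri(1). ✓ Equality does not hold at z = 1 (the coefficients have mixed signs, so the terms do not all align in phase there).

M_tri(1) = 10; |p(1)| = 4; equality at z=1: no.


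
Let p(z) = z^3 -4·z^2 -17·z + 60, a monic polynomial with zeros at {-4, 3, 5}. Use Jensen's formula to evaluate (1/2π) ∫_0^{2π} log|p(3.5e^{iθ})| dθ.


Zeros: -4, 3, 5; r = 3.5.
Inside |z| < r: 3. Outside (|z| ≥ r): -4, 5.
p(0) = 60, so log|p(0)| = log(60) = 4.0943.
Apply Jensen: I(r) = log|p(0)| + Σ_k log(r/|z_k|), summed over zeros inside |z| < r.
  log(r/|z_k|) for z_k = 3: log(3.5/3) = 0.1542
  Outside zeros (-4, 5) contribute nothing to the Jensen sum.
Sum over inside zeros: 0.1542.
I(r) = log|p(0)| + (inside sum) = 4.0943 + 0.1542 = 4.2485.
Note: since some zeros are outside |z| ≤ r, the simplified n·log(r) form does NOT apply — only the inside zeros contribute.

I(r) ≈ 4.2485.


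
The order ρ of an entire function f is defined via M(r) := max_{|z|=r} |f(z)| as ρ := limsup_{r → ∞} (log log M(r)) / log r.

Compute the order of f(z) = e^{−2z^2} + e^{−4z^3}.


Each summand is entire of order 2 and 3 respectively (as in the single-exponential case). The order of a sum is at most the max of the orders, so ρ ≤ 3. For the lower bound: on |z|=r choose arg z so that -4z^3 is real positive; then |e^{-4z^3}| = e^{4r^3} while |e^{-2z^2}| ≤ e^{2r^2} = o(e^{4r^3}). So |f| ≥ e^{4r^3}(1 − o(1)) and ρ ≥ 3. Hence ρ = max(2, 3) = 3.
Therefore ρ = 3.

Order ρ = 3.


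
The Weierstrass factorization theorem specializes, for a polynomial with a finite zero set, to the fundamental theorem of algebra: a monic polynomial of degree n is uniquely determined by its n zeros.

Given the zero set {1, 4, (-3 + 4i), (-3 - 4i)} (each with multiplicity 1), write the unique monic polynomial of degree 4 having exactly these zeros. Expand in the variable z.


The polynomial is p(z) = ∏_{α ∈ S} (z − α), where S = {1, 4, (-3 + 4i), (-3 - 4i)}.
Expanding the product yields: p(z) = z^4 + z^3 -z^2 -101·z + 100.
Note conjugate pairs combine to real quadratics: (z − (-3+4i))(z − (-3−4i)) = z² + 6z + 25.
The resulting polynomial has degree 4 and real coefficients as required.

p(z) = z^4 + z^3 -z^2 -101·z + 100.


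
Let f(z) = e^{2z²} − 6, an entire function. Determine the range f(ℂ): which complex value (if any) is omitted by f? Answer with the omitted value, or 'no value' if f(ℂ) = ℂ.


Little Picard bounds the complement of f(ℂ) to at most one point.
The exponent g(z) = 2z² is a nonconstant polynomial, hence surjective onto ℂ. So e^{g(z)} takes every value in {e^w : w ∈ ℂ} = ℂ ∖ {0}. Adding -6 shifts the range to ℂ ∖ {-6}. f omits exactly -6.

Omitted value: -6.


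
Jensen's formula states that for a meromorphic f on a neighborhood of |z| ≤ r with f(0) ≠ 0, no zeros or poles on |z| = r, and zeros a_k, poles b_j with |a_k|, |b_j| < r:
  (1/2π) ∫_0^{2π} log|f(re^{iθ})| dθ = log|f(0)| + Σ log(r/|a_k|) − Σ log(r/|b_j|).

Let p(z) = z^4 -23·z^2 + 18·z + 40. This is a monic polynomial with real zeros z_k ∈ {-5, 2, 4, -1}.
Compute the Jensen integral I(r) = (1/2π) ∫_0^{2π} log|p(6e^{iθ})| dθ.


Zeros: -5, -1, 2, 4; r = 6.
Inside |z| < r: -5, -1, 2, 4. Outside (|z| ≥ r): ∅.
p(0) = 40, so log|p(0)| = log(40) = 3.6889.
Apply Jensen: I(r) = log|p(0)| + Σ_k log(r/|z_k|), summed over zeros inside |z| < r.
  log(r/|z_k|) for z_k = -5: log(6/5) = 0.1823
  log(r/|z_k|) for z_k = 2: log(6/2) = 1.0986
  log(r/|z_k|) for z_k = 4: log(6/4) = 0.4055
  log(r/|z_k|) for z_k = -1: log(6/1) = 1.7918
Sum over inside zeros: 3.4782.
I(r) = log|p(0)| + (inside sum) = 3.6889 + 3.4782 = 7.1670.
Closed form (all zeros inside, monic): I(r) = n·log(r) = 4·log(6) = 7.1670. ✓

I(r) ≈ 7.1670.


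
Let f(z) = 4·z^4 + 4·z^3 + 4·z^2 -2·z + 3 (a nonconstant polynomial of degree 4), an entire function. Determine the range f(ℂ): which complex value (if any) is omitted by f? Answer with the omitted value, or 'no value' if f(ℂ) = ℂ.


Little Picard bounds the complement of f(ℂ) to at most one point.
For every w ∈ ℂ, the equation p(z) − w = 0 is a nonconstant polynomial in z and hence has at least one root by the fundamental theorem of algebra. So p is surjective onto ℂ, omitting no value.

Omitted value: no value.


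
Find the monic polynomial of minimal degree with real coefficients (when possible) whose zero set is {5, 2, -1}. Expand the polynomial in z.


The polynomial is p(z) = ∏_{α ∈ S} (z − α), where S = {5, 2, -1}.
Expanding the product yields: p(z) = z^3 -6·z^2 + 3·z + 10.
The resulting polynomial has degree 3 and real coefficients as required.

p(z) = z^3 -6·z^2 + 3·z + 10.


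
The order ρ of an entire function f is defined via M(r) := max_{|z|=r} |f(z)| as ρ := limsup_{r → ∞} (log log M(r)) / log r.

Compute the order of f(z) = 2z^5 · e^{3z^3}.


M(r) = max_{|z|=r} |2|·|z|^5·|e^{3z^3}| = 2·r^5 · e^{3r^3} (the factors attain their maxima compatibly on |z|=r). Then log M(r) = log 2 + 5·log r + 3r^3, dominated by the last term, so log log M(r) ~ 3·log r. The polynomial factor 2z^5 contributes only a log r term and does not affect the order. ρ = 3.
Therefore ρ = 3.

Order ρ = 3.


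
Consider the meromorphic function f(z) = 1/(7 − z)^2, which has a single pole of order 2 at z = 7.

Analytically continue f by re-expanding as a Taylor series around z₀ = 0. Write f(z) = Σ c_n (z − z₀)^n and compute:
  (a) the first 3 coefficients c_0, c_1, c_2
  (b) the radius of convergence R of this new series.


Let w = z − z₀, so z = z₀ + w.
Then 7 − z = 7 − (z₀ + w) = (7 − z₀) − w = 7 − w.
f(z) = 1/(7 − w)^2 = (1/(7)^2) · (1 − w/(7))^{−2}.
By the binomial series (1−u)^{−2} = Σ_{n≥0} C(n+1, 1) u^n for |u|<1, with u = w/(7):
  c_n = C(n+1, 1) / (7)^(n+2).
  c_0 = 1/(7)^2 = 1/49.
  c_1 = 2/(7)^3 = 2/343.
  c_2 = 3/(7)^4 = 3/2401.
The series is valid for |w/d| < 1, i.e. |z − z₀| < |d|.
Radius of convergence: R = |7 − z₀| = |7| = 7 (distance from z₀ to the singularity z = 7).

c_0 = 1/49, c_1 = 2/343, c_2 = 3/2401; R = 7.


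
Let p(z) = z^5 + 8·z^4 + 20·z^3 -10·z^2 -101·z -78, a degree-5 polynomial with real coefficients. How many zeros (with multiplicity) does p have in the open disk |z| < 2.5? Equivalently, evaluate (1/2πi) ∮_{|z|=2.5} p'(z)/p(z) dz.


The zeros of p are: 2, -3, (-3 + 2i), (-3 - 2i), -1.
Their magnitudes are: 2, 3, 3.606, 3.606, 1.
Zeros with |z| < R = 2.5: 2, -1.
Count = 2.
By the argument principle, (1/2πi) ∮_{|z|=R} p'(z)/p(z) dz equals exactly this count.

Number of zeros inside |z| < 2.5: 2.


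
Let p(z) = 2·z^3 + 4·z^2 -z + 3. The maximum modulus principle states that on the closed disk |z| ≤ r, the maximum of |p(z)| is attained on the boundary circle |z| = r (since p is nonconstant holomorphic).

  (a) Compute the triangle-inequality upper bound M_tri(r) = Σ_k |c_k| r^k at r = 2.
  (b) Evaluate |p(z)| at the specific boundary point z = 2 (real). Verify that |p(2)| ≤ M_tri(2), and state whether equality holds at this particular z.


Coefficients: c_0 = 3, c_1 = -1, c_2 = 4, c_3 = 2. Radius r = 2.
Part (a). Triangle bound: M_tri(r) = Σ_k |c_k| r^k
  = |3|·2^0 + |-1|·2^1 + |4|·2^2 + |2|·2^3
  = 3 + 2 + 16 + 16 = 37.
This bounds M(r) := max_{|z|=r} |p(z)| from above; equality holds iff all terms c_k z^k can be made to align in phase at a single z on |z|=r.
Part (b). At z = 2 (real, on the circle |z| = r):
  p(2) = (3)·2^0 + (-1)·2^1 + (4)·2^2 + (2)·2^3 = 33.
  |p(2)| = 33.
Check: |p(2)| = 33 ≤ 37 = M_tri(2). ✓ Equality does not hold at z = 2 (the coefficients have mixed signs, so the terms do not all align in phase there).

M_tri(2) = 37; |p(2)| = 33; equality at z=2: no.


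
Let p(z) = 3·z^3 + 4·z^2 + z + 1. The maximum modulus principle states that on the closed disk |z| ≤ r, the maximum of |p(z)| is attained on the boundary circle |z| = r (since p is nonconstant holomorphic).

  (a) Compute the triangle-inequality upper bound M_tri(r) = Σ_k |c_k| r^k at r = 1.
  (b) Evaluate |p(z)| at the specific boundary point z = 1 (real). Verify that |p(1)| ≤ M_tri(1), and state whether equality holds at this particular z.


Coefficients: c_0 = 1, c_1 = 1, c_2 = 4, c_3 = 3. Radius r = 1.
Part (a). Triangle bound: M_tri(r) = Σ_k |c_k| r^k
  = |1|·1^0 + |1|·1^1 + |4|·1^2 + |3|·1^3
  = 1 + 1 + 4 + 3 = 9.
This bounds M(r) := max_{|z|=r} |p(z)| from above; equality holds iff all terms c_k z^k can be made to align in phase at a single z on |z|=r.
Part (b). At z = 1 (real, on the circle |z| = r):
  p(1) = (1)·1^0 + (1)·1^1 + (4)·1^2 + (3)·1^3 = 9.
  |p(1)| = 9.
Since all nonzero coefficients share the same sign, |p(1)| = 9 = M_tri(1); the triangle bound is attained at z = 1, so in fact M(r) = 9.

M_tri(1) = 9; |p(1)| = 9; equality at z=1: yes.


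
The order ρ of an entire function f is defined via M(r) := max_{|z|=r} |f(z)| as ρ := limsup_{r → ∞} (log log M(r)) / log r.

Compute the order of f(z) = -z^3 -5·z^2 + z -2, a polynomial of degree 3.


|f(z)| ≤ Σ|c_k|·r^k = O(r^3) as r → ∞. Polynomial growth is O(e^{r^ε}) for every ε > 0 (since r^3/e^{r^ε} → 0), so ρ ≤ ε for all ε > 0, i.e. ρ = 0. Every nonconstant polynomial has order 0.
Therefore ρ = 0.

Order ρ = 0.


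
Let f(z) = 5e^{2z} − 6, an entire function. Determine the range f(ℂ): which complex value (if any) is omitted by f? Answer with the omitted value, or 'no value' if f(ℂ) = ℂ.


Little Picard bounds the complement of f(ℂ) to at most one point.
e^{2z} is never zero on ℂ, so 5·e^{2z} takes every value in ℂ ∖ {0}. Adding -6 shifts the range to ℂ ∖ {-6}. Thus f omits exactly the value -6.

Omitted value: -6.


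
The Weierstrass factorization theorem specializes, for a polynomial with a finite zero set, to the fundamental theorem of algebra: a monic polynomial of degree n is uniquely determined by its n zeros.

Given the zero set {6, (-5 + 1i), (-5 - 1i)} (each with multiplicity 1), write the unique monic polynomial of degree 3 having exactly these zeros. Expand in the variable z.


The polynomial is p(z) = ∏_{α ∈ S} (z − α), where S = {6, (-5 + 1i), (-5 - 1i)}.
Expanding the product yields: p(z) = z^3 + 4·z^2 -34·z -156.
Note conjugate pairs combine to real quadratics: (z − (-5+1i))(z − (-5−1i)) = z² + 10z + 26.
The resulting polynomial has degree 3 and real coefficients as required.

p(z) = z^3 + 4·z^2 -34·z -156.


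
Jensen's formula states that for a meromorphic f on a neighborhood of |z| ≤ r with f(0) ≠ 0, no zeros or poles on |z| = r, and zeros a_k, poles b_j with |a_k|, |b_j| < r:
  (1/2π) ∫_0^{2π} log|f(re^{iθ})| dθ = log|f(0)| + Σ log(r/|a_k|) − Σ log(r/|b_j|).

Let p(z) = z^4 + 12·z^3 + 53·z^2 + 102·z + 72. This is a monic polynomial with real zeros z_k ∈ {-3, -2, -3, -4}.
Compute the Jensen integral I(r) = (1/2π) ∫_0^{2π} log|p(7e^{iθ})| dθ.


Zeros: -4, -3, -3, -2; r = 7.
Inside |z| < r: -4, -3, -3, -2. Outside (|z| ≥ r): ∅.
p(0) = 72, so log|p(0)| = log(72) = 4.2767.
Apply Jensen: I(r) = log|p(0)| + Σ_k log(r/|z_k|), summed over zeros inside |z| < r.
  log(r/|z_k|) for z_k = -3: log(7/3) = 0.8473
  log(r/|z_k|) for z_k = -2: log(7/2) = 1.2528
  log(r/|z_k|) for z_k = -3: log(7/3) = 0.8473
  log(r/|z_k|) for z_k = -4: log(7/4) = 0.5596
Sum over inside zeros: 3.5070.
I(r) = log|p(0)| + (inside sum) = 4.2767 + 3.5070 = 7.7836.
Closed form (all zeros inside, monic): I(r) = n·log(r) = 4·log(7) = 7.7836. ✓

I(r) ≈ 7.7836.


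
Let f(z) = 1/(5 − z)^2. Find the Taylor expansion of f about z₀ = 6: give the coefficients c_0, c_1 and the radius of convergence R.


Let w = z − z₀, so z = z₀ + w.
Then 5 − z = 5 − (z₀ + w) = (5 − z₀) − w = -1 − w.
f(z) = 1/(-1 − w)^2 = (1/(-1)^2) · (1 − w/(-1))^{−2}.
By the binomial series (1−u)^{−2} = Σ_{n≥0} C(n+1, 1) u^n for |u|<1, with u = w/(-1):
  c_n = C(n+1, 1) / (-1)^(n+2).
  c_0 = 1/(-1)^2 = 1.
  c_1 = 2/(-1)^3 = -2.
The series is valid for |w/d| < 1, i.e. |z − z₀| < |d|.
Radius of convergence: R = |5 − z₀| = |-1| = 1 (distance from z₀ to the singularity z = 5).

c_0 = 1, c_1 = -2; R = 1.


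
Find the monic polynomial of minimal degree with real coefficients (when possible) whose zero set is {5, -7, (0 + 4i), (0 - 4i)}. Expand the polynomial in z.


The polynomial is p(z) = ∏_{α ∈ S} (z − α), where S = {5, -7, (0 + 4i), (0 - 4i)}.
Expanding the product yields: p(z) = z^4 + 2·z^3 -19·z^2 + 32·z -560.
Note conjugate pairs combine to real quadratics: (z − (0+4i))(z − (0−4i)) = z² + 16.
The resulting polynomial has degree 4 and real coefficients as required.

p(z) = z^4 + 2·z^3 -19·z^2 + 32·z -560.


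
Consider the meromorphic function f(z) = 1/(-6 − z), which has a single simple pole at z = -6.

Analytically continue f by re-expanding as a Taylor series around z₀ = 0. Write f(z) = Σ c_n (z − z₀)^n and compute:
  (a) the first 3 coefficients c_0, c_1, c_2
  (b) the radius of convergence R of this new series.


Let w = z − z₀, so z = z₀ + w.
Then -6 − z = -6 − (z₀ + w) = (-6 − z₀) − w = -6 − w.
f(z) = 1/(-6 − w) = (1/(-6)) · 1/(1 − w/(-6)) = Σ_{n≥0} w^n / (-6)^(n+1).
So c_n = 1/(-6)^(n+1):
  c_0 = 1/(-6)^1 = -1/6.
  c_1 = 1/(-6)^2 = 1/36.
  c_2 = 1/(-6)^3 = -1/216.
The series is valid for |w/d| < 1, i.e. |z − z₀| < |d|.
Radius of convergence: R = |-6 − z₀| = |-6| = 6 (distance from z₀ to the singularity z = -6).

c_0 = -1/6, c_1 = 1/36, c_2 = -1/216; R = 6.


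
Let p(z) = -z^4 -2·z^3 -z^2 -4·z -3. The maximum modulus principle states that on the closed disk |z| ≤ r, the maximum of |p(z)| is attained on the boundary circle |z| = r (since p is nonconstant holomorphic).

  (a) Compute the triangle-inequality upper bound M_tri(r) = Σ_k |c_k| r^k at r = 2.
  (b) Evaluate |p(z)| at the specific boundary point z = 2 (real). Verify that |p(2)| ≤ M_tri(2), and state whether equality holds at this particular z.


Coefficients: c_0 = -3, c_1 = -4, c_2 = -1, c_3 = -2, c_4 = -1. Radius r = 2.
Part (a). Triangle bound: M_tri(r) = Σ_k |c_k| r^k
  = |-3|·2^0 + |-4|·2^1 + |-1|·2^2 + |-2|·2^3 + |-1|·2^4
  = 3 + 8 + 4 + 16 + 16 = 47.
This bounds M(r) := max_{|z|=r} |p(z)| from above; equality holds iff all terms c_k z^k can be made to align in phase at a single z on |z|=r.
Part (b). At z = 2 (real, on the circle |z| = r):
  p(2) = (-3)·2^0 + (-4)·2^1 + (-1)·2^2 + (-2)·2^3 + (-1)·2^4 = -47.
  |p(2)| = 47.
Since all nonzero coefficients share the same sign, |p(2)| = 47 = M_tri(2); the triangle bound is attained at z = 2, so in fact M(r) = 47.

M_tri(2) = 47; |p(2)| = 47; equality at z=2: yes.


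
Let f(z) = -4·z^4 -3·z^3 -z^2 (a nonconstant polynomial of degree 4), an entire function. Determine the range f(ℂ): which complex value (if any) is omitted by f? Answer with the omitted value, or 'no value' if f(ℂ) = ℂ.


Little Picard bounds the complement of f(ℂ) to at most one point.
For every w ∈ ℂ, the equation p(z) − w = 0 is a nonconstant polynomial in z and hence has at least one root by the fundamental theorem of algebra. So p is surjective onto ℂ, omitting no value.

Omitted value: no value.


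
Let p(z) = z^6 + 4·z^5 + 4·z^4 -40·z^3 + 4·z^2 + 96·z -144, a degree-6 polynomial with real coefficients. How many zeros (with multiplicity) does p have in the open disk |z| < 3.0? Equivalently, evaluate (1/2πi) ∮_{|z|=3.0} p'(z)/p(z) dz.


The zeros of p are: -2, (-3 + 3i), (-3 - 3i), 2, (1 + 1i), (1 - 1i).
Their magnitudes are: 2, 4.243, 4.243, 2, 1.414, 1.414.
Zeros with |z| < R = 3.0: -2, 2, (1 + 1i), (1 - 1i).
Count = 4.
By the argument principle, (1/2πi) ∮_{|z|=R} p'(z)/p(z) dz equals exactly this count.

Number of zeros inside |z| < 3.0: 4.


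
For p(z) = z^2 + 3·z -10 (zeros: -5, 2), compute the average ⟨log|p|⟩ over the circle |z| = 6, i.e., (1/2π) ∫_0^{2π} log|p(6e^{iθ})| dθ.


Zeros: -5, 2; r = 6.
Inside |z| < r: -5, 2. Outside (|z| ≥ r): ∅.
p(0) = -10, so log|p(0)| = log(10) = 2.3026.
Apply Jensen: I(r) = log|p(0)| + Σ_k log(r/|z_k|), summed over zeros inside |z| < r.
  log(r/|z_k|) for z_k = -5: log(6/5) = 0.1823
  log(r/|z_k|) for z_k = 2: log(6/2) = 1.0986
Sum over inside zeros: 1.2809.
I(r) = log|p(0)| + (inside sum) = 2.3026 + 1.2809 = 3.5835.
Closed form (all zeros inside, monic): I(r) = n·log(r) = 2·log(6) = 3.5835. ✓

I(r) ≈ 3.5835.


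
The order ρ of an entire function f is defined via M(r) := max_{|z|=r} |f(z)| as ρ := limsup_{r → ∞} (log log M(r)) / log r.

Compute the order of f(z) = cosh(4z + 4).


cosh(w) is a linear combination of e^{iw} and e^{−iw} (or e^w, e^{−w} in the hyperbolic case), so |cosh(w)| ≤ e^{|w|}. With w = 4z + 4, |w| ≤ 4|z| + 4 = 4r + 4 on |z| = r, giving M(r) ≤ e^{4r + 4}, so ρ ≤ 1. On a suitable ray (z = it for sin/cos; z = t for sinh/cosh, t real → ∞), |cosh(4z + 4)| grows like e^{4|t|}/2, so ρ ≥ 1. Hence ρ = 1.
Therefore ρ = 1.

Order ρ = 1.


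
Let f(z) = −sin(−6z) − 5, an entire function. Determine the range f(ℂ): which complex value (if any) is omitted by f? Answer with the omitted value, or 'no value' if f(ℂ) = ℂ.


Little Picard bounds the complement of f(ℂ) to at most one point.
sin is entire and surjective onto ℂ: for every w ∈ ℂ, sin(ζ) = w has a solution ζ ∈ ℂ (e.g., via the complex inverse arcsin). With ζ = −6z this gives z = ζ/(-6). Then -1·sin(−6z) takes every value in -1·ℂ = ℂ, and adding -5 is a bijection of ℂ. So f is surjective and omits no value. (Note: only on the real line is sin bounded by [−1, 1].)

Omitted value: no value.


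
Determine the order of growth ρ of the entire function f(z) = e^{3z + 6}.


|e^{3z + 6}| = e^{Re(3·z) + 6} ≤ e^{3|z|^1 + 6} = e^{3r^1 + 6} on |z| = r, so ρ ≤ 1. Choosing z on |z|=r so that 3·z is real positive (always possible by picking arg z appropriately) gives |f(z)| = e^{3r^1 + 6}, matching the bound. The additive constant 6 does not affect log log M(r) ~ 1·log r. Hence ρ = 1.
Therefore ρ = 1.

Order ρ = 1.


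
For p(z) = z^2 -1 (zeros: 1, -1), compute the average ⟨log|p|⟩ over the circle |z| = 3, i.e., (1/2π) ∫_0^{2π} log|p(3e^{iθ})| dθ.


Zeros: -1, 1; r = 3.
Inside |z| < r: -1, 1. Outside (|z| ≥ r): ∅.
p(0) = -1, so log|p(0)| = log(1) = 0.0000.
Apply Jensen: I(r) = log|p(0)| + Σ_k log(r/|z_k|), summed over zeros inside |z| < r.
  log(r/|z_k|) for z_k = 1: log(3/1) = 1.0986
  log(r/|z_k|) for z_k = -1: log(3/1) = 1.0986
Sum over inside zeros: 2.1972.
I(r) = log|p(0)| + (inside sum) = 0.0000 + 2.1972 = 2.1972.
Closed form (all zeros inside, monic): I(r) = n·log(r) = 2·log(3) = 2.1972. ✓

I(r) ≈ 2.1972.


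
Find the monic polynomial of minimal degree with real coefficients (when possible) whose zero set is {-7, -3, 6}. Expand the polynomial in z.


The polynomial is p(z) = ∏_{α ∈ S} (z − α), where S = {-7, -3, 6}.
Expanding the product yields: p(z) = z^3 + 4·z^2 -39·z -126.
The resulting polynomial has degree 3 and real coefficients as required.

p(z) = z^3 + 4·z^2 -39·z -126.


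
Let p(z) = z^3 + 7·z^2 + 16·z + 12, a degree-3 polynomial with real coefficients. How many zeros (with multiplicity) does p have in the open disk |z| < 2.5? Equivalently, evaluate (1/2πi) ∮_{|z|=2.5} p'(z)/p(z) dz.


The zeros of p are: -2, -3, -2.
Their magnitudes are: 2, 3, 2.
Zeros with |z| < R = 2.5: -2, -2.
Count = 2.
By the argument principle, (1/2πi) ∮_{|z|=R} p'(z)/p(z) dz equals exactly this count.

Number of zeros inside |z| < 2.5: 2.


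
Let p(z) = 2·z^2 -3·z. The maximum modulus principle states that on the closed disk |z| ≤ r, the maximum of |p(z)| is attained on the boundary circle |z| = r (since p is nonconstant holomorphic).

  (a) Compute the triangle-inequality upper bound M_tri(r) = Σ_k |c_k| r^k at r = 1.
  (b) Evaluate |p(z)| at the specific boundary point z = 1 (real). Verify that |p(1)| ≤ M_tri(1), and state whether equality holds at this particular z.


Coefficients: c_0 = 0, c_1 = -3, c_2 = 2. Radius r = 1.
Part (a). Triangle bound: M_tri(r) = Σ_k |c_k| r^k
  = |0|·1^0 + |-3|·1^1 + |2|·1^2
  = 0 + 3 + 2 = 5.
This bounds M(r) := max_{|z|=r} |p(z)| from above; equality holds iff all terms c_k z^k can be made to align in phase at a single z on |z|=r.
Part (b). At z = 1 (real, on the circle |z| = r):
  p(1) = (0)·1^0 + (-3)·1^1 + (2)·1^2 = -1.
  |p(1)| = 1.
Check: |p(1)| = 1 ≤ 5 = M_tri(1). ✓ Equality does not hold at z = 1 (the coefficients have mixed signs, so the terms do not all align in phase there).

M_tri(1) = 5; |p(1)| = 1; equality at z=1: no.


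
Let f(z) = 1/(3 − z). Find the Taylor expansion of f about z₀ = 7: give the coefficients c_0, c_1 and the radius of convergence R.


Let w = z − z₀, so z = z₀ + w.
Then 3 − z = 3 − (z₀ + w) = (3 − z₀) − w = -4 − w.
f(z) = 1/(-4 − w) = (1/(-4)) · 1/(1 − w/(-4)) = Σ_{n≥0} w^n / (-4)^(n+1).
So c_n = 1/(-4)^(n+1):
  c_0 = 1/(-4)^1 = -1/4.
  c_1 = 1/(-4)^2 = 1/16.
The series is valid for |w/d| < 1, i.e. |z − z₀| < |d|.
Radius of convergence: R = |3 − z₀| = |-4| = 4 (distance from z₀ to the singularity z = 3).

c_0 = -1/4, c_1 = 1/16; R = 4.


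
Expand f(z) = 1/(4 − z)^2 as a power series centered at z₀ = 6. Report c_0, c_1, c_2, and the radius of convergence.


Let w = z − z₀, so z = z₀ + w.
Then 4 − z = 4 − (z₀ + w) = (4 − z₀) − w = -2 − w.
f(z) = 1/(-2 − w)^2 = (1/(-2)^2) · (1 − w/(-2))^{−2}.
By the binomial series (1−u)^{−2} = Σ_{n≥0} C(n+1, 1) u^n for |u|<1, with u = w/(-2):
  c_n = C(n+1, 1) / (-2)^(n+2).
  c_0 = 1/(-2)^2 = 1/4.
  c_1 = 2/(-2)^3 = -1/4.
  c_2 = 3/(-2)^4 = 3/16.
The series is valid for |w/d| < 1, i.e. |z − z₀| < |d|.
Radius of convergence: R = |4 − z₀| = |-2| = 2 (distance from z₀ to the singularity z = 4).

c_0 = 1/4, c_1 = -1/4, c_2 = 3/16; R = 2.
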